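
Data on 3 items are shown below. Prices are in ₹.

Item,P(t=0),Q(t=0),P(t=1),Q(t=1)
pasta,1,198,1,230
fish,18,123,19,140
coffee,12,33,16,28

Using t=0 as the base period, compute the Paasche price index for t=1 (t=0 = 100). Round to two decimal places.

Paasche price index uses current-period quantities as weights.
ΣP(t=1)·Q(t=1) = 1×230 + 19×140 + 16×28 = 230 + 2660 + 448 = 3338
ΣP(t=0)·Q(t=1) = 1×230 + 18×140 + 12×28 = 230 + 2520 + 336 = 3086
Index = 3338 / 3086 × 100 = 108.1659

108.17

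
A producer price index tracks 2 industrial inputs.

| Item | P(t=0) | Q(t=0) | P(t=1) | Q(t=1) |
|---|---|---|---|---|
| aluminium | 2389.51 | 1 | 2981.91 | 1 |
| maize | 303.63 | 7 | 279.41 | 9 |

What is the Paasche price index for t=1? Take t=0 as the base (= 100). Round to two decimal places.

Paasche price index uses current-period quantities as weights.
ΣP(t=1)·Q(t=1) = 2981.91×1 + 279.41×9 = 2981.91 + 2514.69 = 5496.6
ΣP(t=0)·Q(t=1) = 2389.51×1 + 303.63×9 = 2389.51 + 2732.67 = 5122.18
Index = 5496.6 / 5122.18 × 100 = 107.3098

107.31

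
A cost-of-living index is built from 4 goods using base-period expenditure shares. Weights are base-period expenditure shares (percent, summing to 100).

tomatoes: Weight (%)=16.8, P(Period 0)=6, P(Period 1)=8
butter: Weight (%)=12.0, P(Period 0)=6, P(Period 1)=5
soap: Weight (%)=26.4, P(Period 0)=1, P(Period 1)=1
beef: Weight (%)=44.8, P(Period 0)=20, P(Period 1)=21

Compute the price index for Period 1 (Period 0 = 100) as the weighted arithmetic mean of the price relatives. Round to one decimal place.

105.8

tomatoes: 16.8 × (8/6) = 16.8 × 1.333333 = 22.4000
butter: 12.0 × (5/6) = 12.0 × 0.833333 = 10.0000
soap: 26.4 × (1/1) = 26.4 × 1.000000 = 26.4000
beef: 44.8 × (21/20) = 44.8 × 1.050000 = 47.0400
Index = Σ wᵢ·(p₁ᵢ/p₀ᵢ) = 22.4000 + 10.0000 + 26.4000 + 47.0400 = 105.8400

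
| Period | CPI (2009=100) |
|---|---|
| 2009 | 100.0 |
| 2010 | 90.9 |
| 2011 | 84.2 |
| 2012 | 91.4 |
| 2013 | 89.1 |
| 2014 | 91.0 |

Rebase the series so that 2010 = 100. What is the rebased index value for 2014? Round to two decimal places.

100.11

Rebased(2014) = 91.0 / 90.9 × 100 = 100.1100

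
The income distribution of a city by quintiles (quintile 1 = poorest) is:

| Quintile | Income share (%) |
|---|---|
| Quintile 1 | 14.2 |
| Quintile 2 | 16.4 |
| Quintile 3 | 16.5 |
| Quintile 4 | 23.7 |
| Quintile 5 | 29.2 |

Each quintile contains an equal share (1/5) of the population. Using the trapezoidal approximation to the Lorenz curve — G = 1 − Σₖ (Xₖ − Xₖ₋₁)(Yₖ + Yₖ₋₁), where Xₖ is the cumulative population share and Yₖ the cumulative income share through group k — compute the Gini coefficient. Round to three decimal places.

0.149

Cumulative income shares Yₖ: 0.1420, 0.3060, 0.4710, 0.7080, 1.0000
Σ (Xₖ−Xₖ₋₁)(Yₖ+Yₖ₋₁) = (1/5)(0.1420+0.0000) + (1/5)(0.3060+0.1420) + (1/5)(0.4710+0.3060) + (1/5)(0.7080+0.4710) + (1/5)(1.0000+0.7080)
  = 0.0284 + 0.0896 + 0.1554 + 0.2358 + 0.3416 = 0.8508
G = 1 − 0.8508 = 0.1492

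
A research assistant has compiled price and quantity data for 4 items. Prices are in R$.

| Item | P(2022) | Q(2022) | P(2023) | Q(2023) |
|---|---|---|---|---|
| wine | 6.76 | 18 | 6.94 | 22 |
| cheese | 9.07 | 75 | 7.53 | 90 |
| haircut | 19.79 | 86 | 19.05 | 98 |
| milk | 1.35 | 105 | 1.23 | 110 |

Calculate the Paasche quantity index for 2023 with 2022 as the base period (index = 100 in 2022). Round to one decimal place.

Paasche quantity index uses current-period prices as weights.
ΣP(2023)·Q(2023) = 6.94×22 + 7.53×90 + 19.05×98 + 1.23×110 = 152.68 + 677.7 + 1866.9 + 135.3 = 2832.58
ΣP(2023)·Q(2022) = 6.94×18 + 7.53×75 + 19.05×86 + 1.23×105 = 124.92 + 564.75 + 1638.3 + 129.15 = 2457.12
Index = 2832.58 / 2457.12 × 100 = 115.2805

115.3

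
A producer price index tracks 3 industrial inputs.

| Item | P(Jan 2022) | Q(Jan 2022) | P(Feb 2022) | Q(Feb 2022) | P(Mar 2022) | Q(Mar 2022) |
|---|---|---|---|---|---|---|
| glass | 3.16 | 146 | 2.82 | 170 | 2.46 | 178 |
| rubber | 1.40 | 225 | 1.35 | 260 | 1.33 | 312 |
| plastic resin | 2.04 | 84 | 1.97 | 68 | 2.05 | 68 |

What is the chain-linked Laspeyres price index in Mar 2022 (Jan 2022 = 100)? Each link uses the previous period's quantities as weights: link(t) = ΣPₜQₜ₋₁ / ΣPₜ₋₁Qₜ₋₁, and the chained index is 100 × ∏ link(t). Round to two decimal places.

Link Jan 2022→Feb 2022:
ΣP(Feb 2022)Q(Jan 2022) = 2.82×146 + 1.35×225 + 1.97×84 = 411.72 + 303.75 + 165.48 = 880.95
ΣP(Jan 2022)Q(Jan 2022) = 3.16×146 + 1.40×225 + 2.04×84 = 461.36 + 315 + 171.36 = 947.72
link = 880.95/947.72 = 0.929547
Link Feb 2022→Mar 2022:
ΣP(Mar 2022)Q(Feb 2022) = 2.46×170 + 1.33×260 + 2.05×68 = 418.2 + 345.8 + 139.4 = 903.4
ΣP(Feb 2022)Q(Feb 2022) = 2.82×170 + 1.35×260 + 1.97×68 = 479.4 + 351 + 133.96 = 964.36
link = 903.4/964.36 = 0.936787
Chained index = 100 × 0.929547 × 0.936787 = 87.0787

87.08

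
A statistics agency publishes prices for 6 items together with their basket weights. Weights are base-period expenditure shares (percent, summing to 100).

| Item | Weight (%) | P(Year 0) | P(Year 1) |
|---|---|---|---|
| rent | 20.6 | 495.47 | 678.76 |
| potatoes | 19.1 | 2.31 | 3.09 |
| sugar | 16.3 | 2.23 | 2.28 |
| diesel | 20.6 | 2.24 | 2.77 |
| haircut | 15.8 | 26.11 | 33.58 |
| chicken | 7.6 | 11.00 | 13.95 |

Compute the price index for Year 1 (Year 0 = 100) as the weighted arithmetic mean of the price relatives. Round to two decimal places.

125.87

rent: 20.6 × (678.76/495.47) = 20.6 × 1.369932 = 28.2206
potatoes: 19.1 × (3.09/2.31) = 19.1 × 1.337662 = 25.5494
sugar: 16.3 × (2.28/2.23) = 16.3 × 1.022422 = 16.6655
diesel: 20.6 × (2.77/2.24) = 20.6 × 1.236607 = 25.4741
haircut: 15.8 × (33.58/26.11) = 15.8 × 1.286097 = 20.3203
chicken: 7.6 × (13.95/11.00) = 7.6 × 1.268182 = 9.6382
Index = Σ wᵢ·(p₁ᵢ/p₀ᵢ) = 28.2206 + 25.5494 + 16.6655 + 25.4741 + 20.3203 + 9.6382 = 125.8680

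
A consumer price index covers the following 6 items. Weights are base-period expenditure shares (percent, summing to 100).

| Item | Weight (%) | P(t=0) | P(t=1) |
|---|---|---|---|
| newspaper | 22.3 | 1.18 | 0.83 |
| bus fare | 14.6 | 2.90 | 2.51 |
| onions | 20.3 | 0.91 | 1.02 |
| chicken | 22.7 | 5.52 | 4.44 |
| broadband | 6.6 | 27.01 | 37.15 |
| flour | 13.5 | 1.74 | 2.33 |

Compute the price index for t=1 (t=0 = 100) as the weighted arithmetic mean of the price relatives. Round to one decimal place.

96.5

newspaper: 22.3 × (0.83/1.18) = 22.3 × 0.703390 = 15.6856
bus fare: 14.6 × (2.51/2.90) = 14.6 × 0.865517 = 12.6366
onions: 20.3 × (1.02/0.91) = 20.3 × 1.120879 = 22.7538
chicken: 22.7 × (4.44/5.52) = 22.7 × 0.804348 = 18.2587
broadband: 6.6 × (37.15/27.01) = 6.6 × 1.375417 = 9.0777
flour: 13.5 × (2.33/1.74) = 13.5 × 1.339080 = 18.0776
Index = Σ wᵢ·(p₁ᵢ/p₀ᵢ) = 15.6856 + 12.6366 + 22.7538 + 18.2587 + 9.0777 + 18.0776 = 96.4900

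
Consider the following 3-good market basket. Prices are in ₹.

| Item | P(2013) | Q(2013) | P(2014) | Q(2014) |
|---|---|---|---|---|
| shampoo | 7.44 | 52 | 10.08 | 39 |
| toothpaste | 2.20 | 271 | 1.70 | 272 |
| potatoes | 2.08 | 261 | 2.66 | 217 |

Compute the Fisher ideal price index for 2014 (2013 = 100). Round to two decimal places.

108.47

Laspeyres component (base-period weights):
ΣP(2014)Q(2013) = 10.08×52 + 1.70×271 + 2.66×261 = 524.16 + 460.7 + 694.26 = 1679.12
ΣP(2013)Q(2013) = 7.44×52 + 2.20×271 + 2.08×261 = 386.88 + 596.2 + 542.88 = 1525.96
L = 1679.12 / 1525.96 × 100 = 110.0370
Paasche component (current-period weights):
ΣP(2014)Q(2014) = 10.08×39 + 1.70×272 + 2.66×217 = 393.12 + 462.4 + 577.22 = 1432.74
ΣP(2013)Q(2014) = 7.44×39 + 2.20×272 + 2.08×217 = 290.16 + 598.4 + 451.36 = 1339.92
P = 1432.74 / 1339.92 × 100 = 106.9273
Fisher = √(L × P) = √(110.0370 × 106.9273) = 108.4710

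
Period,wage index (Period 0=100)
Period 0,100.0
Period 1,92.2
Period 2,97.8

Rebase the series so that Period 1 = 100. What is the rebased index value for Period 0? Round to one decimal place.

108.5

Rebased(Period 0) = 100.0 / 92.2 × 100 = 108.4599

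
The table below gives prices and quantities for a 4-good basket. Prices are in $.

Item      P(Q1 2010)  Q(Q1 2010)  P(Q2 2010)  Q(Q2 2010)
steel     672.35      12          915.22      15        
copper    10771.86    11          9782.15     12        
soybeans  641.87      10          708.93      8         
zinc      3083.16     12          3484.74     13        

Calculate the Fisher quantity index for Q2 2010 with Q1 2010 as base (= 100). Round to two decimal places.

108.65

Laspeyres component (base-period weights):
ΣP(Q1 2010)Q(Q2 2010) = 672.35×15 + 10771.86×12 + 641.87×8 + 3083.16×13 = 10085.25 + 129262.32 + 5134.96 + 40081.08 = 184563.61
ΣP(Q1 2010)Q(Q1 2010) = 672.35×12 + 10771.86×11 + 641.87×10 + 3083.16×12 = 8068.2 + 118490.46 + 6418.7 + 36997.92 = 169975.28
L = 184563.61 / 169975.28 × 100 = 108.5826
Paasche component (current-period weights):
ΣP(Q2 2010)Q(Q2 2010) = 915.22×15 + 9782.15×12 + 708.93×8 + 3484.74×13 = 13728.3 + 117385.8 + 5671.44 + 45301.62 = 182087.16
ΣP(Q2 2010)Q(Q1 2010) = 915.22×12 + 9782.15×11 + 708.93×10 + 3484.74×12 = 10982.64 + 107603.65 + 7089.3 + 41816.88 = 167492.47
P = 182087.16 / 167492.47 × 100 = 108.7136
Fisher = √(L × P) = √(108.5826 × 108.7136) = 108.6481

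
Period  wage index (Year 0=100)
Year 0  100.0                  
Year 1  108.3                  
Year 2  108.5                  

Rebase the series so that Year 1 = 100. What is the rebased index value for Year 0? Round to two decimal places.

92.34

Rebased(Year 0) = 100.0 / 108.3 × 100 = 92.3361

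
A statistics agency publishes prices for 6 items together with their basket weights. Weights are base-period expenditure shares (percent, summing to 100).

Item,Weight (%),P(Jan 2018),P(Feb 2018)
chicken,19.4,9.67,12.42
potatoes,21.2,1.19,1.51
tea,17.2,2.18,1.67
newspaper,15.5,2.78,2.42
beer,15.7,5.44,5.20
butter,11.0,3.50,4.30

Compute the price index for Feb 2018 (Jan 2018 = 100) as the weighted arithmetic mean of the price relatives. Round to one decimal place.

chicken: 19.4 × (12.42/9.67) = 19.4 × 1.284385 = 24.9171
potatoes: 21.2 × (1.51/1.19) = 21.2 × 1.268908 = 26.9008
tea: 17.2 × (1.67/2.18) = 17.2 × 0.766055 = 13.1761
newspaper: 15.5 × (2.42/2.78) = 15.5 × 0.870504 = 13.4928
beer: 15.7 × (5.20/5.44) = 15.7 × 0.955882 = 15.0074
butter: 11.0 × (4.30/3.50) = 11.0 × 1.228571 = 13.5143
Index = Σ wᵢ·(p₁ᵢ/p₀ᵢ) = 24.9171 + 26.9008 + 13.1761 + 13.4928 + 15.0074 + 13.5143 = 107.0085

107.0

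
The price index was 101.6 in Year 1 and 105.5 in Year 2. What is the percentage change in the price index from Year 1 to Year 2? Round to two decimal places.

3.84%

Change = (105.5 − 101.6) / 101.6 × 100
       = 3.9 / 101.6 × 100 = 3.8386%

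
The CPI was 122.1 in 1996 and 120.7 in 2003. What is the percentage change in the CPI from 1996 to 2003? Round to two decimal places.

-1.15%

Change = (120.7 − 122.1) / 122.1 × 100
       = -1.4 / 122.1 × 100 = -1.1466%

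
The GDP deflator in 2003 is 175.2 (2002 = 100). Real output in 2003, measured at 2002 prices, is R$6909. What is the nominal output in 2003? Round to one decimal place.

12104.6

Nominal = Real × (Index/100) = 6909 × (175.2/100)
        = 6909 × 1.752 = 12104.5680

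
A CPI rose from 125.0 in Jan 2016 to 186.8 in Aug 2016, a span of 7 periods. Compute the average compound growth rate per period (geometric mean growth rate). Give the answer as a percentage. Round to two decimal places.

Growth factor = (186.8/125.0)^(1/7) = (1.494400)^(1/7) = 1.059068
Growth rate = 1.059068 − 1 = 0.059068 = 5.9068%

5.91%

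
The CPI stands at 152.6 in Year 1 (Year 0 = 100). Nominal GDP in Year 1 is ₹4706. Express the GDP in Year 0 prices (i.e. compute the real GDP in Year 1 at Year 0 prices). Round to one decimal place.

3083.9

Real = Nominal ÷ (Index/100) = 4706 ÷ (152.6/100)
     = 4706 ÷ 1.526 = 3083.8794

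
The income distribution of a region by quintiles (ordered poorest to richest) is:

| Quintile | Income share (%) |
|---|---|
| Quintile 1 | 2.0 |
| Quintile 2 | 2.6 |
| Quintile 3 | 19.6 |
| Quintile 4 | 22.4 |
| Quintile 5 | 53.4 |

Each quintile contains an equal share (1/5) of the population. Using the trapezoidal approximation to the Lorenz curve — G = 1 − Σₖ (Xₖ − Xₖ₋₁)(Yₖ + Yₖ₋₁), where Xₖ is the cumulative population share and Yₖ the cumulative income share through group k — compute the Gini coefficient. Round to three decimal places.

0.490

Cumulative income shares Yₖ: 0.0200, 0.0460, 0.2420, 0.4660, 1.0000
Σ (Xₖ−Xₖ₋₁)(Yₖ+Yₖ₋₁) = (1/5)(0.0200+0.0000) + (1/5)(0.0460+0.0200) + (1/5)(0.2420+0.0460) + (1/5)(0.4660+0.2420) + (1/5)(1.0000+0.4660)
  = 0.0040 + 0.0132 + 0.0576 + 0.1416 + 0.2932 = 0.5096
G = 1 − 0.5096 = 0.4904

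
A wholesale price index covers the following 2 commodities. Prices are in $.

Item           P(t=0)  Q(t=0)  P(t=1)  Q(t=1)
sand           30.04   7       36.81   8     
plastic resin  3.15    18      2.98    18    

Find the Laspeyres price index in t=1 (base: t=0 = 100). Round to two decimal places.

Laspeyres price index uses base-period quantities as weights.
ΣP(t=1)·Q(t=0) = 36.81×7 + 2.98×18 = 257.67 + 53.64 = 311.31
ΣP(t=0)·Q(t=0) = 30.04×7 + 3.15×18 = 210.28 + 56.7 = 266.98
Index = 311.31 / 266.98 × 100 = 116.6042

116.60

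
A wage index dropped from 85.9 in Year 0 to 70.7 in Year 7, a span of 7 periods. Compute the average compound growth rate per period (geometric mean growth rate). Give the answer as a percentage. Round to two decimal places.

Growth factor = (70.7/85.9)^(1/7) = (0.823050)^(1/7) = 0.972564
Growth rate = 0.972564 − 1 = -0.027436 = -2.7436%

-2.74%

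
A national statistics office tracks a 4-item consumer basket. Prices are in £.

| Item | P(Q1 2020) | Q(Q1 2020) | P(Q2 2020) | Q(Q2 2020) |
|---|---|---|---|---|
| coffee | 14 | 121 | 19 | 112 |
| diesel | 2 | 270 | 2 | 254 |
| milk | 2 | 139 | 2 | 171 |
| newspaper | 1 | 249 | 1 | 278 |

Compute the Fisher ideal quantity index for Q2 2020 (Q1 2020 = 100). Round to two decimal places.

Laspeyres component (base-period weights):
ΣP(Q1 2020)Q(Q2 2020) = 14×112 + 2×254 + 2×171 + 1×278 = 1568 + 508 + 342 + 278 = 2696
ΣP(Q1 2020)Q(Q1 2020) = 14×121 + 2×270 + 2×139 + 1×249 = 1694 + 540 + 278 + 249 = 2761
L = 2696 / 2761 × 100 = 97.6458
Paasche component (current-period weights):
ΣP(Q2 2020)Q(Q2 2020) = 19×112 + 2×254 + 2×171 + 1×278 = 2128 + 508 + 342 + 278 = 3256
ΣP(Q2 2020)Q(Q1 2020) = 19×121 + 2×270 + 2×139 + 1×249 = 2299 + 540 + 278 + 249 = 3366
P = 3256 / 3366 × 100 = 96.7320
Fisher = √(L × P) = √(97.6458 × 96.7320) = 97.1878

97.19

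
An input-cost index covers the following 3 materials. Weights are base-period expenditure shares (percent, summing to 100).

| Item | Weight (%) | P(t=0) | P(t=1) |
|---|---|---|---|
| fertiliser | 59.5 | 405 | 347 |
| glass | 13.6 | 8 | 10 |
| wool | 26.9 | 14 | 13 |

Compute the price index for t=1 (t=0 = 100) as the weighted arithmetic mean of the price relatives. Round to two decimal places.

92.96

fertiliser: 59.5 × (347/405) = 59.5 × 0.856790 = 50.9790
glass: 13.6 × (10/8) = 13.6 × 1.250000 = 17.0000
wool: 26.9 × (13/14) = 26.9 × 0.928571 = 24.9786
Index = Σ wᵢ·(p₁ᵢ/p₀ᵢ) = 50.9790 + 17.0000 + 24.9786 = 92.9576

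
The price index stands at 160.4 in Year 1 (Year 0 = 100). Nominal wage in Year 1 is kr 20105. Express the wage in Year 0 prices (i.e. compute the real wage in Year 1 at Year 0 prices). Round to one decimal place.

12534.3

Real = Nominal ÷ (Index/100) = 20105 ÷ (160.4/100)
     = 20105 ÷ 1.604 = 12534.2893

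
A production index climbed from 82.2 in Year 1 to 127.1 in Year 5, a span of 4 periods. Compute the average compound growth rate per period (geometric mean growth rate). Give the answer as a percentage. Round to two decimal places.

11.51%

Growth factor = (127.1/82.2)^(1/4) = (1.546229)^(1/4) = 1.115112
Growth rate = 1.115112 − 1 = 0.115112 = 11.5112%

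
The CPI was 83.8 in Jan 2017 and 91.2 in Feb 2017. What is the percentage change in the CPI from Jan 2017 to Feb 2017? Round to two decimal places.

Change = (91.2 − 83.8) / 83.8 × 100
       = 7.4 / 83.8 × 100 = 8.8305%

8.83%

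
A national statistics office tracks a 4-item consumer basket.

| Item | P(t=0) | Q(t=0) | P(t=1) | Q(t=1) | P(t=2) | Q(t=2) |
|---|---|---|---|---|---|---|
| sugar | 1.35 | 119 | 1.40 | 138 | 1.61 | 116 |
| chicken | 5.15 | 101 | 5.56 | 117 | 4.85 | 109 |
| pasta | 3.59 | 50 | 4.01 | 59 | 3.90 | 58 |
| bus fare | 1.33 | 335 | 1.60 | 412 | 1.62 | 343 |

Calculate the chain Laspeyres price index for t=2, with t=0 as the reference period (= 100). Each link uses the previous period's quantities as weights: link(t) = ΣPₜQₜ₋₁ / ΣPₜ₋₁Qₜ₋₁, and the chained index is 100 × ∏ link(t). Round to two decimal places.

Link t=0→t=1:
ΣP(t=1)Q(t=0) = 1.40×119 + 5.56×101 + 4.01×50 + 1.60×335 = 166.6 + 561.56 + 200.5 + 536 = 1464.66
ΣP(t=0)Q(t=0) = 1.35×119 + 5.15×101 + 3.59×50 + 1.33×335 = 160.65 + 520.15 + 179.5 + 445.55 = 1305.85
link = 1464.66/1305.85 = 1.121614
Link t=1→t=2:
ΣP(t=2)Q(t=1) = 1.61×138 + 4.85×117 + 3.90×59 + 1.62×412 = 222.18 + 567.45 + 230.1 + 667.44 = 1687.17
ΣP(t=1)Q(t=1) = 1.40×138 + 5.56×117 + 4.01×59 + 1.60×412 = 193.2 + 650.52 + 236.59 + 659.2 = 1739.51
link = 1687.17/1739.51 = 0.969911
Chained index = 100 × 1.121614 × 0.969911 = 108.7866

108.79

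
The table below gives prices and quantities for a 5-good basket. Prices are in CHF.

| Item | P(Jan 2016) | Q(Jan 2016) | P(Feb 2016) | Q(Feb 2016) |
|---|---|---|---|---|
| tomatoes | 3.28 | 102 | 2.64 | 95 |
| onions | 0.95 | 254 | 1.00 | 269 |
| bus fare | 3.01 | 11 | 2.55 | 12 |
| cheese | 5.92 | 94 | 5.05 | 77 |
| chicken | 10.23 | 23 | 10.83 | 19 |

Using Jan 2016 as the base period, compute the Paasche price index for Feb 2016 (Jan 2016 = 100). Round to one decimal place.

91.3

Paasche price index uses current-period quantities as weights.
ΣP(Feb 2016)·Q(Feb 2016) = 2.64×95 + 1.00×269 + 2.55×12 + 5.05×77 + 10.83×19 = 250.8 + 269 + 30.6 + 388.85 + 205.77 = 1145.02
ΣP(Jan 2016)·Q(Feb 2016) = 3.28×95 + 0.95×269 + 3.01×12 + 5.92×77 + 10.23×19 = 311.6 + 255.55 + 36.12 + 455.84 + 194.37 = 1253.48
Index = 1145.02 / 1253.48 × 100 = 91.3473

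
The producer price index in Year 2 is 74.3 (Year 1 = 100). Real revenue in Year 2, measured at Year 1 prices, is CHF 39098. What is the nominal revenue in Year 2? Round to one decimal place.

Nominal = Real × (Index/100) = 39098 × (74.3/100)
        = 39098 × 0.743 = 29049.8140

29049.8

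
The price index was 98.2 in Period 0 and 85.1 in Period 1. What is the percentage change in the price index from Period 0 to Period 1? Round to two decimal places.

Change = (85.1 − 98.2) / 98.2 × 100
       = -13.1 / 98.2 × 100 = -13.3401%

-13.34%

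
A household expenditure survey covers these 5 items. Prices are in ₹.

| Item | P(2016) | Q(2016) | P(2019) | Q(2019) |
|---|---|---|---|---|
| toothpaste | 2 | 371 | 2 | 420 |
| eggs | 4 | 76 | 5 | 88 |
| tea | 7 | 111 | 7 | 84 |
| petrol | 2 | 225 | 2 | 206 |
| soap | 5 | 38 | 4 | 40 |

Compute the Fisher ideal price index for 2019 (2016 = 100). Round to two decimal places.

Laspeyres component (base-period weights):
ΣP(2019)Q(2016) = 2×371 + 5×76 + 7×111 + 2×225 + 4×38 = 742 + 380 + 777 + 450 + 152 = 2501
ΣP(2016)Q(2016) = 2×371 + 4×76 + 7×111 + 2×225 + 5×38 = 742 + 304 + 777 + 450 + 190 = 2463
L = 2501 / 2463 × 100 = 101.5428
Paasche component (current-period weights):
ΣP(2019)Q(2019) = 2×420 + 5×88 + 7×84 + 2×206 + 4×40 = 840 + 440 + 588 + 412 + 160 = 2440
ΣP(2016)Q(2019) = 2×420 + 4×88 + 7×84 + 2×206 + 5×40 = 840 + 352 + 588 + 412 + 200 = 2392
P = 2440 / 2392 × 100 = 102.0067
Fisher = √(L × P) = √(101.5428 × 102.0067) = 101.7745

101.77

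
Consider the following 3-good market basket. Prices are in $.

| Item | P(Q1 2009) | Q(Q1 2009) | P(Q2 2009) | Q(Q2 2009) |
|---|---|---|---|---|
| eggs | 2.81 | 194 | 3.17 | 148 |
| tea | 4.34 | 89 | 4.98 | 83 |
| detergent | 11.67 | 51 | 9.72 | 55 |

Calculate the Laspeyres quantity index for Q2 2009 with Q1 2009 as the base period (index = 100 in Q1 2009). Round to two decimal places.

Laspeyres quantity index uses base-period prices as weights.
ΣP(Q1 2009)·Q(Q2 2009) = 2.81×148 + 4.34×83 + 11.67×55 = 415.88 + 360.22 + 641.85 = 1417.95
ΣP(Q1 2009)·Q(Q1 2009) = 2.81×194 + 4.34×89 + 11.67×51 = 545.14 + 386.26 + 595.17 = 1526.57
Index = 1417.95 / 1526.57 × 100 = 92.8847

92.88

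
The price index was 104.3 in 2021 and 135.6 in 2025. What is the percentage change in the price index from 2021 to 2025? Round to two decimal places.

30.01%

Change = (135.6 − 104.3) / 104.3 × 100
       = 31.3 / 104.3 × 100 = 30.0096%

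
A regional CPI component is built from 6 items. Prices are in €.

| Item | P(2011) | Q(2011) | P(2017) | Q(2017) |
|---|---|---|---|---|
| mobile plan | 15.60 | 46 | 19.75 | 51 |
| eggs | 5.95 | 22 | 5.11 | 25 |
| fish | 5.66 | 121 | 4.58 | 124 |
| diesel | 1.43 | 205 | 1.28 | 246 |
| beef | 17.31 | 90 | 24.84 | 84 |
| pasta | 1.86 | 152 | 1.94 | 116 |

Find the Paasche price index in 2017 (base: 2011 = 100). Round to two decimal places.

Paasche price index uses current-period quantities as weights.
ΣP(2017)·Q(2017) = 19.75×51 + 5.11×25 + 4.58×124 + 1.28×246 + 24.84×84 + 1.94×116 = 1007.25 + 127.75 + 567.92 + 314.88 + 2086.56 + 225.04 = 4329.4
ΣP(2011)·Q(2017) = 15.60×51 + 5.95×25 + 5.66×124 + 1.43×246 + 17.31×84 + 1.86×116 = 795.6 + 148.75 + 701.84 + 351.78 + 1454.04 + 215.76 = 3667.77
Index = 4329.4 / 3667.77 × 100 = 118.0390

118.04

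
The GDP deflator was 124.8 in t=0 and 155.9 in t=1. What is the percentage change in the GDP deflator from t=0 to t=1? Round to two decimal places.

Change = (155.9 − 124.8) / 124.8 × 100
       = 31.1 / 124.8 × 100 = 24.9199%

24.92%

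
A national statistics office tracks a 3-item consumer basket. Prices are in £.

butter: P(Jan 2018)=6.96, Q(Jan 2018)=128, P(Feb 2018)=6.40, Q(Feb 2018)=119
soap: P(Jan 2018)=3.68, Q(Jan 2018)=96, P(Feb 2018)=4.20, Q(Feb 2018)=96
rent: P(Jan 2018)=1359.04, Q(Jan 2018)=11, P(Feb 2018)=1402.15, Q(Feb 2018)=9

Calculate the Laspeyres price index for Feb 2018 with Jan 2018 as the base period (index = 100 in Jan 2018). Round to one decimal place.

102.8

Laspeyres price index uses base-period quantities as weights.
ΣP(Feb 2018)·Q(Jan 2018) = 6.40×128 + 4.20×96 + 1402.15×11 = 819.2 + 403.2 + 15423.65 = 16646.05
ΣP(Jan 2018)·Q(Jan 2018) = 6.96×128 + 3.68×96 + 1359.04×11 = 890.88 + 353.28 + 14949.44 = 16193.6
Index = 16646.05 / 16193.6 × 100 = 102.7940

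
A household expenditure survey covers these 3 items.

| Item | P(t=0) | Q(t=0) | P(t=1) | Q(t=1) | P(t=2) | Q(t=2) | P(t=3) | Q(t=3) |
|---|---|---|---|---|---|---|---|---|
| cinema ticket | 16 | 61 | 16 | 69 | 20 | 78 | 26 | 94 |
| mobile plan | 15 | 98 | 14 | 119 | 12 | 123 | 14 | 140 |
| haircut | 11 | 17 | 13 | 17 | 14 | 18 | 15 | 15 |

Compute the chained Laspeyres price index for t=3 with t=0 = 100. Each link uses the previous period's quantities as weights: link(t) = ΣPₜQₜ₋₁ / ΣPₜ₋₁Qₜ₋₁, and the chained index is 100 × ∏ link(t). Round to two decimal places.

121.48

Link t=0→t=1:
ΣP(t=1)Q(t=0) = 16×61 + 14×98 + 13×17 = 976 + 1372 + 221 = 2569
ΣP(t=0)Q(t=0) = 16×61 + 15×98 + 11×17 = 976 + 1470 + 187 = 2633
link = 2569/2633 = 0.975693
Link t=1→t=2:
ΣP(t=2)Q(t=1) = 20×69 + 12×119 + 14×17 = 1380 + 1428 + 238 = 3046
ΣP(t=1)Q(t=1) = 16×69 + 14×119 + 13×17 = 1104 + 1666 + 221 = 2991
link = 3046/2991 = 1.018388
Link t=2→t=3:
ΣP(t=3)Q(t=2) = 26×78 + 14×123 + 15×18 = 2028 + 1722 + 270 = 4020
ΣP(t=2)Q(t=2) = 20×78 + 12×123 + 14×18 = 1560 + 1476 + 252 = 3288
link = 4020/3288 = 1.222628
Chained index = 100 × 0.975693 × 1.018388 × 1.222628 = 121.4845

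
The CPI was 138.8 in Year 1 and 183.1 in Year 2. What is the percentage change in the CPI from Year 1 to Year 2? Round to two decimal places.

Change = (183.1 − 138.8) / 138.8 × 100
       = 44.3 / 138.8 × 100 = 31.9164%

31.92%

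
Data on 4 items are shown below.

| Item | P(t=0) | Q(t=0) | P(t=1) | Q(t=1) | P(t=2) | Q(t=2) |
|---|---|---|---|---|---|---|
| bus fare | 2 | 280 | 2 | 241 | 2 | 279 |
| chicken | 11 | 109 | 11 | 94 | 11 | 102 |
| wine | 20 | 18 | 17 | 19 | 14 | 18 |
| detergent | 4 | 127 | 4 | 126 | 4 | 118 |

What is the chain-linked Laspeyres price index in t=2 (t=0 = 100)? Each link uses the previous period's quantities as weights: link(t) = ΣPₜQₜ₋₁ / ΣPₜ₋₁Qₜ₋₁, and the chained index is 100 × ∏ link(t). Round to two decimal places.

Link t=0→t=1:
ΣP(t=1)Q(t=0) = 2×280 + 11×109 + 17×18 + 4×127 = 560 + 1199 + 306 + 508 = 2573
ΣP(t=0)Q(t=0) = 2×280 + 11×109 + 20×18 + 4×127 = 560 + 1199 + 360 + 508 = 2627
link = 2573/2627 = 0.979444
Link t=1→t=2:
ΣP(t=2)Q(t=1) = 2×241 + 11×94 + 14×19 + 4×126 = 482 + 1034 + 266 + 504 = 2286
ΣP(t=1)Q(t=1) = 2×241 + 11×94 + 17×19 + 4×126 = 482 + 1034 + 323 + 504 = 2343
link = 2286/2343 = 0.975672
Chained index = 100 × 0.979444 × 0.975672 = 95.5617

95.56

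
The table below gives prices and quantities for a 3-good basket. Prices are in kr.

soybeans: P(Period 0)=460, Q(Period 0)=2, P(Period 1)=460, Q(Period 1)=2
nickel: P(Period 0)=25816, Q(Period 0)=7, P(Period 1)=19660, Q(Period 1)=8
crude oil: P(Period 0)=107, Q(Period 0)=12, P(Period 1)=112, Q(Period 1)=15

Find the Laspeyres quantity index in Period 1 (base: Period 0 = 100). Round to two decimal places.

114.29

Laspeyres quantity index uses base-period prices as weights.
ΣP(Period 0)·Q(Period 1) = 460×2 + 25816×8 + 107×15 = 920 + 206528 + 1605 = 209053
ΣP(Period 0)·Q(Period 0) = 460×2 + 25816×7 + 107×12 = 920 + 180712 + 1284 = 182916
Index = 209053 / 182916 × 100 = 114.2891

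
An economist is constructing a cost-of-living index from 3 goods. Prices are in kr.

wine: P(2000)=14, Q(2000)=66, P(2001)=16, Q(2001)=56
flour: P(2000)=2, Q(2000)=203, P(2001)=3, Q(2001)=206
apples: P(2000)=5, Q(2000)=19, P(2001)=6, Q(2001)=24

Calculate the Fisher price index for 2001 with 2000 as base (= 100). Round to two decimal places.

125.41

Laspeyres component (base-period weights):
ΣP(2001)Q(2000) = 16×66 + 3×203 + 6×19 = 1056 + 609 + 114 = 1779
ΣP(2000)Q(2000) = 14×66 + 2×203 + 5×19 = 924 + 406 + 95 = 1425
L = 1779 / 1425 × 100 = 124.8421
Paasche component (current-period weights):
ΣP(2001)Q(2001) = 16×56 + 3×206 + 6×24 = 896 + 618 + 144 = 1658
ΣP(2000)Q(2001) = 14×56 + 2×206 + 5×24 = 784 + 412 + 120 = 1316
P = 1658 / 1316 × 100 = 125.9878
Fisher = √(L × P) = √(124.8421 × 125.9878) = 125.4137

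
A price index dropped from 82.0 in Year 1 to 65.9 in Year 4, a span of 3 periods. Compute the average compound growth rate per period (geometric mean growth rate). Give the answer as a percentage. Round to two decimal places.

Growth factor = (65.9/82.0)^(1/3) = (0.803659)^(1/3) = 0.929731
Growth rate = 0.929731 − 1 = -0.070269 = -7.0269%

-7.03%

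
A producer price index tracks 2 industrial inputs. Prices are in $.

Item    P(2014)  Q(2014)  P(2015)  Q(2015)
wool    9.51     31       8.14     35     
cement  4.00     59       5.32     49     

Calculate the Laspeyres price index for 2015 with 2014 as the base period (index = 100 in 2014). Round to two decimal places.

106.67

Laspeyres price index uses base-period quantities as weights.
ΣP(2015)·Q(2014) = 8.14×31 + 5.32×59 = 252.34 + 313.88 = 566.22
ΣP(2014)·Q(2014) = 9.51×31 + 4.00×59 = 294.81 + 236 = 530.81
Index = 566.22 / 530.81 × 100 = 106.6709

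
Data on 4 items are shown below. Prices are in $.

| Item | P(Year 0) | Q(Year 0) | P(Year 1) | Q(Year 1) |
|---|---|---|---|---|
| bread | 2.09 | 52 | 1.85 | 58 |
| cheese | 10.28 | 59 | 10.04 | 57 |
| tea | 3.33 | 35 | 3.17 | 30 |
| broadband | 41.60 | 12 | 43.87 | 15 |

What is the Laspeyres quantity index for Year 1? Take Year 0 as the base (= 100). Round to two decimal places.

107.52

Laspeyres quantity index uses base-period prices as weights.
ΣP(Year 0)·Q(Year 1) = 2.09×58 + 10.28×57 + 3.33×30 + 41.60×15 = 121.22 + 585.96 + 99.9 + 624 = 1431.08
ΣP(Year 0)·Q(Year 0) = 2.09×52 + 10.28×59 + 3.33×35 + 41.60×12 = 108.68 + 606.52 + 116.55 + 499.2 = 1330.95
Index = 1431.08 / 1330.95 × 100 = 107.5232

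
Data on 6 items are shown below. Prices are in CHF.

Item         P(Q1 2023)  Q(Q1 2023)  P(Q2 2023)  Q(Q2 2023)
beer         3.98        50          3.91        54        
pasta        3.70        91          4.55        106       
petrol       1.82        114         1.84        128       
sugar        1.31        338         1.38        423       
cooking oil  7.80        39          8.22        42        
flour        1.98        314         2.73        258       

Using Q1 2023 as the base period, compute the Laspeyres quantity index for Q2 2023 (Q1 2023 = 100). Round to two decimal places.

105.72

Laspeyres quantity index uses base-period prices as weights.
ΣP(Q1 2023)·Q(Q2 2023) = 3.98×54 + 3.70×106 + 1.82×128 + 1.31×423 + 7.80×42 + 1.98×258 = 214.92 + 392.2 + 232.96 + 554.13 + 327.6 + 510.84 = 2232.65
ΣP(Q1 2023)·Q(Q1 2023) = 3.98×50 + 3.70×91 + 1.82×114 + 1.31×338 + 7.80×39 + 1.98×314 = 199 + 336.7 + 207.48 + 442.78 + 304.2 + 621.72 = 2111.88
Index = 2232.65 / 2111.88 × 100 = 105.7186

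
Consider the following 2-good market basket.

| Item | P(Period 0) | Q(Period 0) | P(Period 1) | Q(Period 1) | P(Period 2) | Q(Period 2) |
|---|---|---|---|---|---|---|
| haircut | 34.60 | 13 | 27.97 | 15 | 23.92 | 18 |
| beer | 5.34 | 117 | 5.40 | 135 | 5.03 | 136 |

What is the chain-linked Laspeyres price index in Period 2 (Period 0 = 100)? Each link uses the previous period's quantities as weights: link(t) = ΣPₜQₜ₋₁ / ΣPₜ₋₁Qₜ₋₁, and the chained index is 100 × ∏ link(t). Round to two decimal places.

Link Period 0→Period 1:
ΣP(Period 1)Q(Period 0) = 27.97×13 + 5.40×117 = 363.61 + 631.8 = 995.41
ΣP(Period 0)Q(Period 0) = 34.60×13 + 5.34×117 = 449.8 + 624.78 = 1074.58
link = 995.41/1074.58 = 0.926325
Link Period 1→Period 2:
ΣP(Period 2)Q(Period 1) = 23.92×15 + 5.03×135 = 358.8 + 679.05 = 1037.85
ΣP(Period 1)Q(Period 1) = 27.97×15 + 5.40×135 = 419.55 + 729 = 1148.55
link = 1037.85/1148.55 = 0.903618
Chained index = 100 × 0.926325 × 0.903618 = 83.7043

83.70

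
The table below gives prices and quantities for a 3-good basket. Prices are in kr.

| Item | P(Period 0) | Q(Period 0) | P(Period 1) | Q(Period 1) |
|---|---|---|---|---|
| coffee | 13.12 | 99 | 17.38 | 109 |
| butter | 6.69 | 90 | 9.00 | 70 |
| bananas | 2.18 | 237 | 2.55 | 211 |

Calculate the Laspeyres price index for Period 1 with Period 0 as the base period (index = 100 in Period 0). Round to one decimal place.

Laspeyres price index uses base-period quantities as weights.
ΣP(Period 1)·Q(Period 0) = 17.38×99 + 9.00×90 + 2.55×237 = 1720.62 + 810 + 604.35 = 3134.97
ΣP(Period 0)·Q(Period 0) = 13.12×99 + 6.69×90 + 2.18×237 = 1298.88 + 602.1 + 516.66 = 2417.64
Index = 3134.97 / 2417.64 × 100 = 129.6707

129.7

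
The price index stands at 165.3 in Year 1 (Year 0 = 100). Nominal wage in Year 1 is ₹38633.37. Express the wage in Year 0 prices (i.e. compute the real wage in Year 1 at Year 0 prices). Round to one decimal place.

Real = Nominal ÷ (Index/100) = 38633.37 ÷ (165.3/100)
     = 38633.37 ÷ 1.653 = 23371.6697

23371.7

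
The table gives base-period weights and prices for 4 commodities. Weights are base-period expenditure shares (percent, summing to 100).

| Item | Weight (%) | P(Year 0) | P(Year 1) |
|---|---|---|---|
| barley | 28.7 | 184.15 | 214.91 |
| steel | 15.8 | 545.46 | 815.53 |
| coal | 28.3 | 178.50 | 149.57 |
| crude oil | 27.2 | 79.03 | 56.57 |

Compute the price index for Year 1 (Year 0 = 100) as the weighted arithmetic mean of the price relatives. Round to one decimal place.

barley: 28.7 × (214.91/184.15) = 28.7 × 1.167038 = 33.4940
steel: 15.8 × (815.53/545.46) = 15.8 × 1.495123 = 23.6229
coal: 28.3 × (149.57/178.50) = 28.3 × 0.837927 = 23.7133
crude oil: 27.2 × (56.57/79.03) = 27.2 × 0.715804 = 19.4699
Index = Σ wᵢ·(p₁ᵢ/p₀ᵢ) = 33.4940 + 23.6229 + 23.7133 + 19.4699 = 100.3001

100.3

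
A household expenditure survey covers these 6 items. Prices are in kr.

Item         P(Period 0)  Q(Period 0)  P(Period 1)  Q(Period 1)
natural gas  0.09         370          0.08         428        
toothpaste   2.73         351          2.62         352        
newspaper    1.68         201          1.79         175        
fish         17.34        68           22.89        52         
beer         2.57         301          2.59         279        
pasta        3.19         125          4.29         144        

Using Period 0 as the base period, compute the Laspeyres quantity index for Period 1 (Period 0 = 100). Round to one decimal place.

Laspeyres quantity index uses base-period prices as weights.
ΣP(Period 0)·Q(Period 1) = 0.09×428 + 2.73×352 + 1.68×175 + 17.34×52 + 2.57×279 + 3.19×144 = 38.52 + 960.96 + 294 + 901.68 + 717.03 + 459.36 = 3371.55
ΣP(Period 0)·Q(Period 0) = 0.09×370 + 2.73×351 + 1.68×201 + 17.34×68 + 2.57×301 + 3.19×125 = 33.3 + 958.23 + 337.68 + 1179.12 + 773.57 + 398.75 = 3680.65
Index = 3371.55 / 3680.65 × 100 = 91.6020

91.6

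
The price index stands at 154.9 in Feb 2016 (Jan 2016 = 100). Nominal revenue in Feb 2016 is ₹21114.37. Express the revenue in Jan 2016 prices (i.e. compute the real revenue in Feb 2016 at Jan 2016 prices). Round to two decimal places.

13630.97

Real = Nominal ÷ (Index/100) = 21114.37 ÷ (154.9/100)
     = 21114.37 ÷ 1.549 = 13630.9684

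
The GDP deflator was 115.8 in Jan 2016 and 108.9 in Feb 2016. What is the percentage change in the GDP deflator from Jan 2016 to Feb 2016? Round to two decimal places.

Change = (108.9 − 115.8) / 115.8 × 100
       = -6.9 / 115.8 × 100 = -5.9585%

-5.96%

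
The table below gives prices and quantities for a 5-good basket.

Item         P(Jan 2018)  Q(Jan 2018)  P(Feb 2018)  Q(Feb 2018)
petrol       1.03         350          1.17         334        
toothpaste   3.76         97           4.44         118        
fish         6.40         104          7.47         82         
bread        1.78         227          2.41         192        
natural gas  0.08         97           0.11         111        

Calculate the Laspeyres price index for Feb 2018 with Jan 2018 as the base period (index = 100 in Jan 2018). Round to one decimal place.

Laspeyres price index uses base-period quantities as weights.
ΣP(Feb 2018)·Q(Jan 2018) = 1.17×350 + 4.44×97 + 7.47×104 + 2.41×227 + 0.11×97 = 409.5 + 430.68 + 776.88 + 547.07 + 10.67 = 2174.8
ΣP(Jan 2018)·Q(Jan 2018) = 1.03×350 + 3.76×97 + 6.40×104 + 1.78×227 + 0.08×97 = 360.5 + 364.72 + 665.6 + 404.06 + 7.76 = 1802.64
Index = 2174.8 / 1802.64 × 100 = 120.6453

120.6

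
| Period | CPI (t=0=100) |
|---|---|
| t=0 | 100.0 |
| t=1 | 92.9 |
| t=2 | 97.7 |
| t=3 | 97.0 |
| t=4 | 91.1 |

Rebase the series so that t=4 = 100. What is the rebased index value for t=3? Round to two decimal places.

106.48

Rebased(t=3) = 97.0 / 91.1 × 100 = 106.4764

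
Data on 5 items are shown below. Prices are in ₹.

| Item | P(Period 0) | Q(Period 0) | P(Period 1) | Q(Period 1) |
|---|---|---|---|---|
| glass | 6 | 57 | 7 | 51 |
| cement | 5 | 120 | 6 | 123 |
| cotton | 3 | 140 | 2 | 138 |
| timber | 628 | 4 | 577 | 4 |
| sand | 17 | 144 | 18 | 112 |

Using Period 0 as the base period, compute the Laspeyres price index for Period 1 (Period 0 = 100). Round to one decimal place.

Laspeyres price index uses base-period quantities as weights.
ΣP(Period 1)·Q(Period 0) = 7×57 + 6×120 + 2×140 + 577×4 + 18×144 = 399 + 720 + 280 + 2308 + 2592 = 6299
ΣP(Period 0)·Q(Period 0) = 6×57 + 5×120 + 3×140 + 628×4 + 17×144 = 342 + 600 + 420 + 2512 + 2448 = 6322
Index = 6299 / 6322 × 100 = 99.6362

99.6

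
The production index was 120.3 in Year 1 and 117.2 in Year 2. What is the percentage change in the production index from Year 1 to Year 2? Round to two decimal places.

Change = (117.2 − 120.3) / 120.3 × 100
       = -3.1 / 120.3 × 100 = -2.5769%

-2.58%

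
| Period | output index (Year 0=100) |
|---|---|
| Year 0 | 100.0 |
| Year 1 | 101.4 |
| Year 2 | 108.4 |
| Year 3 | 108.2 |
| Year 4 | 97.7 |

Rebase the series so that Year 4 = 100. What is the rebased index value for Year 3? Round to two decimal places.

Rebased(Year 3) = 108.2 / 97.7 × 100 = 110.7472

110.75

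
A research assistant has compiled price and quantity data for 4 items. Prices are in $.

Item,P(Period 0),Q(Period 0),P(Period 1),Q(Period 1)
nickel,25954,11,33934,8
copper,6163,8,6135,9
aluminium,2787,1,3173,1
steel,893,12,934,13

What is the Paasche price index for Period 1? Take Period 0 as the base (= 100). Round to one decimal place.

Paasche price index uses current-period quantities as weights.
ΣP(Period 1)·Q(Period 1) = 33934×8 + 6135×9 + 3173×1 + 934×13 = 271472 + 55215 + 3173 + 12142 = 342002
ΣP(Period 0)·Q(Period 1) = 25954×8 + 6163×9 + 2787×1 + 893×13 = 207632 + 55467 + 2787 + 11609 = 277495
Index = 342002 / 277495 × 100 = 123.2462

123.2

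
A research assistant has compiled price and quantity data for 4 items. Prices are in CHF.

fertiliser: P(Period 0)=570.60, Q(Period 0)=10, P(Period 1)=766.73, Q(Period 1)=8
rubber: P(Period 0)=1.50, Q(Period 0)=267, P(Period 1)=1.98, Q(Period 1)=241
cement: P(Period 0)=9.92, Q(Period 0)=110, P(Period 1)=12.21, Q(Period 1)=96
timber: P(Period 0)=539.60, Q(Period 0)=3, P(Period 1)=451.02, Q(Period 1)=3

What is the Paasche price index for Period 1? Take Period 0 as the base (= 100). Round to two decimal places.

Paasche price index uses current-period quantities as weights.
ΣP(Period 1)·Q(Period 1) = 766.73×8 + 1.98×241 + 12.21×96 + 451.02×3 = 6133.84 + 477.18 + 1172.16 + 1353.06 = 9136.24
ΣP(Period 0)·Q(Period 1) = 570.60×8 + 1.50×241 + 9.92×96 + 539.60×3 = 4564.8 + 361.5 + 952.32 + 1618.8 = 7497.42
Index = 9136.24 / 7497.42 × 100 = 121.8585

121.86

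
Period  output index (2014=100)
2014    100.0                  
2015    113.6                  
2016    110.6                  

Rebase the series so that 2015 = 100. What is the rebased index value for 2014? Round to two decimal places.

88.03

Rebased(2014) = 100.0 / 113.6 × 100 = 88.0282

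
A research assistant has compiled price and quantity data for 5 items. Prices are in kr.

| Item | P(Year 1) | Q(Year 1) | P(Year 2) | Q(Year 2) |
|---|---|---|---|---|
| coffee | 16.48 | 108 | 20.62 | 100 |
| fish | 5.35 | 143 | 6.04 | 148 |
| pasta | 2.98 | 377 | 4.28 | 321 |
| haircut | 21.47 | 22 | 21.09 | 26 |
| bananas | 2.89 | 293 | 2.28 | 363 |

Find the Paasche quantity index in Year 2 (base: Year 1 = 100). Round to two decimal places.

Paasche quantity index uses current-period prices as weights.
ΣP(Year 2)·Q(Year 2) = 20.62×100 + 6.04×148 + 4.28×321 + 21.09×26 + 2.28×363 = 2062 + 893.92 + 1373.88 + 548.34 + 827.64 = 5705.78
ΣP(Year 2)·Q(Year 1) = 20.62×108 + 6.04×143 + 4.28×377 + 21.09×22 + 2.28×293 = 2226.96 + 863.72 + 1613.56 + 463.98 + 668.04 = 5836.26
Index = 5705.78 / 5836.26 × 100 = 97.7643

97.76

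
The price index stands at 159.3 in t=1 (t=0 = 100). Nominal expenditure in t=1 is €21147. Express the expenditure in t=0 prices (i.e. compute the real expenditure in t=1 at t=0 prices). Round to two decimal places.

13274.95

Real = Nominal ÷ (Index/100) = 21147 ÷ (159.3/100)
     = 21147 ÷ 1.593 = 13274.9529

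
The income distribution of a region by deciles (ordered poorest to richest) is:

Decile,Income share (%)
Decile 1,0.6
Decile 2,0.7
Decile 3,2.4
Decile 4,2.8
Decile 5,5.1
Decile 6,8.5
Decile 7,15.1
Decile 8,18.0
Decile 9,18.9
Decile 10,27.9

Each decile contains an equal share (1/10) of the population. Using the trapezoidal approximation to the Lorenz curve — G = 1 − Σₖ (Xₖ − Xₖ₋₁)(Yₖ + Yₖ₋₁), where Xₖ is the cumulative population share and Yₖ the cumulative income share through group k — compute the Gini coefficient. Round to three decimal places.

0.491

Cumulative income shares Yₖ: 0.0060, 0.0130, 0.0370, 0.0650, 0.1160, 0.2010, 0.3520, 0.5320, 0.7210, 1.0000
Σ (Xₖ−Xₖ₋₁)(Yₖ+Yₖ₋₁) = (1/10)(0.0060+0.0000) + (1/10)(0.0130+0.0060) + (1/10)(0.0370+0.0130) + (1/10)(0.0650+0.0370) + (1/10)(0.1160+0.0650) + (1/10)(0.2010+0.1160) + (1/10)(0.3520+0.2010) + (1/10)(0.5320+0.3520) + (1/10)(0.7210+0.5320) + (1/10)(1.0000+0.7210)
  = 0.0006 + 0.0019 + 0.0050 + 0.0102 + 0.0181 + 0.0317 + 0.0553 + 0.0884 + 0.1253 + 0.1721 = 0.5086
G = 1 − 0.5086 = 0.4914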